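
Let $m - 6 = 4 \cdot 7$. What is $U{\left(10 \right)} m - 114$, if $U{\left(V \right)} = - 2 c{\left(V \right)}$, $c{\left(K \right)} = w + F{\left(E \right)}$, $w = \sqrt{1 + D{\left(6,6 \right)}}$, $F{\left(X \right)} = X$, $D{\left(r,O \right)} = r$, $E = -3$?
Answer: $90 - 68 \sqrt{7} \approx -89.911$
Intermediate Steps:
$m = 34$ ($m = 6 + 4 \cdot 7 = 6 + 28 = 34$)
$w = \sqrt{7}$ ($w = \sqrt{1 + 6} = \sqrt{7} \approx 2.6458$)
$c{\left(K \right)} = -3 + \sqrt{7}$ ($c{\left(K \right)} = \sqrt{7} - 3 = -3 + \sqrt{7}$)
$U{\left(V \right)} = 6 - 2 \sqrt{7}$ ($U{\left(V \right)} = - 2 \left(-3 + \sqrt{7}\right) = 6 - 2 \sqrt{7}$)
$U{\left(10 \right)} m - 114 = \left(6 - 2 \sqrt{7}\right) 34 - 114 = \left(204 - 68 \sqrt{7}\right) - 114 = 90 - 68 \sqrt{7}$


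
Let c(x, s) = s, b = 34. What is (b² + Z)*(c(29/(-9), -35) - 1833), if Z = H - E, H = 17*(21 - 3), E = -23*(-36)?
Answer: -1184312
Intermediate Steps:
E = 828
H = 306 (H = 17*18 = 306)
Z = -522 (Z = 306 - 1*828 = 306 - 828 = -522)
(b² + Z)*(c(29/(-9), -35) - 1833) = (34² - 522)*(-35 - 1833) = (1156 - 522)*(-1868) = 634*(-1868) = -1184312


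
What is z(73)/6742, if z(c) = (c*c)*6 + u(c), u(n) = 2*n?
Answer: 16060/3371 ≈ 4.7642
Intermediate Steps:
z(c) = 2*c + 6*c² (z(c) = (c*c)*6 + 2*c = c²*6 + 2*c = 6*c² + 2*c = 2*c + 6*c²)
z(73)/6742 = (2*73*(1 + 3*73))/6742 = (2*73*(1 + 219))*(1/6742) = (2*73*220)*(1/6742) = 32120*(1/6742) = 16060/3371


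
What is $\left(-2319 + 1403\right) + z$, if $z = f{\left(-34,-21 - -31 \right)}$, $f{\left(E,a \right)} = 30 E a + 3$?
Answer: $-11113$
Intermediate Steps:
$f{\left(E,a \right)} = 3 + 30 E a$ ($f{\left(E,a \right)} = 30 E a + 3 = 3 + 30 E a$)
$z = -10197$ ($z = 3 + 30 \left(-34\right) \left(-21 - -31\right) = 3 + 30 \left(-34\right) \left(-21 + 31\right) = 3 + 30 \left(-34\right) 10 = 3 - 10200 = -10197$)
$\left(-2319 + 1403\right) + z = \left(-2319 + 1403\right) - 10197 = -916 - 10197 = -11113$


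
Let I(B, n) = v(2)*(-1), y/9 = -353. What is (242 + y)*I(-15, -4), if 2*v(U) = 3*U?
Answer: 8805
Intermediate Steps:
y = -3177 (y = 9*(-353) = -3177)
v(U) = 3*U/2 (v(U) = (3*U)/2 = 3*U/2)
I(B, n) = -3 (I(B, n) = ((3/2)*2)*(-1) = 3*(-1) = -3)
(242 + y)*I(-15, -4) = (242 - 3177)*(-3) = -2935*(-3) = 8805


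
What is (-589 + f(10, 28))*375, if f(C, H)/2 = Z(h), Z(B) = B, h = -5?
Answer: -224625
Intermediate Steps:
f(C, H) = -10 (f(C, H) = 2*(-5) = -10)
(-589 + f(10, 28))*375 = (-589 - 10)*375 = -599*375 = -224625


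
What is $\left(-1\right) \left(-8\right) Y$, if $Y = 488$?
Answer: $3904$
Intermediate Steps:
$\left(-1\right) \left(-8\right) Y = \left(-1\right) \left(-8\right) 488 = 8 \cdot 488 = 3904$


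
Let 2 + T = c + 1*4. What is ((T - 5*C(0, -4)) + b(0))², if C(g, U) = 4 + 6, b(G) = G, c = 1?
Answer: 2209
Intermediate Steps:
C(g, U) = 10
T = 3 (T = -2 + (1 + 1*4) = -2 + (1 + 4) = -2 + 5 = 3)
((T - 5*C(0, -4)) + b(0))² = ((3 - 5*10) + 0)² = ((3 - 50) + 0)² = (-47 + 0)² = (-47)² = 2209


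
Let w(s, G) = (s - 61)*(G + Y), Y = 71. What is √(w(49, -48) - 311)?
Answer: I*√587 ≈ 24.228*I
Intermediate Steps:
w(s, G) = (-61 + s)*(71 + G) (w(s, G) = (s - 61)*(G + 71) = (-61 + s)*(71 + G))
√(w(49, -48) - 311) = √((-4331 - 61*(-48) + 71*49 - 48*49) - 311) = √((-4331 + 2928 + 3479 - 2352) - 311) = √(-276 - 311) = √(-587) = I*√587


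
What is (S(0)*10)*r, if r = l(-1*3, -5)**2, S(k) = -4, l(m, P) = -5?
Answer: -1000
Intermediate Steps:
r = 25 (r = (-5)**2 = 25)
(S(0)*10)*r = -4*10*25 = -40*25 = -1000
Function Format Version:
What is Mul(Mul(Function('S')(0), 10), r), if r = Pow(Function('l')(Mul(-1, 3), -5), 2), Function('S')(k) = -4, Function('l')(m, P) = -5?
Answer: -1000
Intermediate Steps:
r = 25 (r = Pow(-5, 2) = 25)
Mul(Mul(Function('S')(0), 10), r) = Mul(Mul(-4, 10), 25) = Mul(-40, 25) = -1000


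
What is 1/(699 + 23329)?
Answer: 1/24028 ≈ 4.1618e-5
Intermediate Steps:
1/(699 + 23329) = 1/24028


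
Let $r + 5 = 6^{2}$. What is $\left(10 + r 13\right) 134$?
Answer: $55342$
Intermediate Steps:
$r = 31$ ($r = -5 + 6^{2} = -5 + 36 = 31$)
$\left(10 + r 13\right) 134 = \left(10 + 31 \cdot 13\right) 134 = \left(10 + 403\right) 134 = 413 \cdot 134 = 55342$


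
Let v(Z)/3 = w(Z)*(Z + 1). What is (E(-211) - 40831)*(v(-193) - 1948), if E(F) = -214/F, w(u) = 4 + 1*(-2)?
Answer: 26706893700/211 ≈ 1.2657e+8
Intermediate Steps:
w(u) = 2 (w(u) = 4 - 2 = 2)
v(Z) = 6 + 6*Z (v(Z) = 3*(2*(Z + 1)) = 3*(2*(1 + Z)) = 3*(2 + 2*Z) = 6 + 6*Z)
(E(-211) - 40831)*(v(-193) - 1948) = (-214/(-211) - 40831)*((6 + 6*(-193)) - 1948) = (-214*(-1/211) - 40831)*((6 - 1158) - 1948) = (214/211 - 40831)*(-1152 - 1948) = -8615127/211*(-3100) = 26706893700/211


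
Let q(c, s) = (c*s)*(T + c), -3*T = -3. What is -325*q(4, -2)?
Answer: 13000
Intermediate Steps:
T = 1 (T = -⅓*(-3) = 1)
q(c, s) = c*s*(1 + c) (q(c, s) = (c*s)*(1 + c) = c*s*(1 + c))
-325*q(4, -2) = -1300*(-2)*(1 + 4) = -1300*(-2)*5 = -325*(-40) = 13000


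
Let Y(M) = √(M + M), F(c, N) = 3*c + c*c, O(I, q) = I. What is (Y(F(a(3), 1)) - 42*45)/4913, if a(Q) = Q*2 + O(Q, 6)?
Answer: -1890/4913 + 6*√6/4913 ≈ -0.38170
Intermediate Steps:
a(Q) = 3*Q (a(Q) = Q*2 + Q = 2*Q + Q = 3*Q)
F(c, N) = c² + 3*c (F(c, N) = 3*c + c² = c² + 3*c)
Y(M) = √2*√M (Y(M) = √(2*M) = √2*√M)
(Y(F(a(3), 1)) - 42*45)/4913 = (√2*√((3*3)*(3 + 3*3)) - 42*45)/4913 = (√2*√(9*(3 + 9)) - 1890)*(1/4913) = (√2*√(9*12) - 1890)*(1/4913) = (√2*√108 - 1890)*(1/4913) = (√2*(6*√3) - 1890)*(1/4913) = (6*√6 - 1890)*(1/4913) = (-1890 + 6*√6)*(1/4913) = -1890/4913 + 6*√6/4913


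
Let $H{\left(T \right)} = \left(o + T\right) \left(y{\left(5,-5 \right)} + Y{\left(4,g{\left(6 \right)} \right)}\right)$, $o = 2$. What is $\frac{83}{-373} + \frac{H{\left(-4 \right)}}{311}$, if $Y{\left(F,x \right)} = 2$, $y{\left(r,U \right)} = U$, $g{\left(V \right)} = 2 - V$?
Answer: $- \frac{23575}{116003} \approx -0.20323$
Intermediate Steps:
$H{\left(T \right)} = -6 - 3 T$ ($H{\left(T \right)} = \left(2 + T\right) \left(-5 + 2\right) = \left(2 + T\right) \left(-3\right) = -6 - 3 T$)
$\frac{83}{-373} + \frac{H{\left(-4 \right)}}{311} = \frac{83}{-373} + \frac{-6 - -12}{311} = 83 \left(- \frac{1}{373}\right) + \left(-6 + 12\right) \frac{1}{311} = - \frac{83}{373} + 6 \cdot \frac{1}{311} = - \frac{83}{373} + \frac{6}{311} = - \frac{23575}{116003}$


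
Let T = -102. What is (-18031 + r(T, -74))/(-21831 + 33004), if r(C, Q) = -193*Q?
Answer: -3749/11173 ≈ -0.33554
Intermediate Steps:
(-18031 + r(T, -74))/(-21831 + 33004) = (-18031 - 193*(-74))/(-21831 + 33004) = (-18031 + 14282)/11173 = -3749*1/11173 = -3749/11173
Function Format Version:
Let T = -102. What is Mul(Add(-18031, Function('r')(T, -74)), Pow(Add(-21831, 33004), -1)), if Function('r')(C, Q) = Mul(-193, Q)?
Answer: Rational(-3749, 11173) ≈ -0.33554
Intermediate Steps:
Mul(Add(-18031, Function('r')(T, -74)), Pow(Add(-21831, 33004), -1)) = Mul(Add(-18031, Mul(-193, -74)), Pow(Add(-21831, 33004), -1)) = Mul(Add(-18031, 14282), Pow(11173, -1)) = Mul(-3749, Rational(1, 11173)) = Rational(-3749, 11173)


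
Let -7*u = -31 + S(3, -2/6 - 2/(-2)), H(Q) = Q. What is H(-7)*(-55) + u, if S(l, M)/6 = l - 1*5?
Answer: 2738/7 ≈ 391.14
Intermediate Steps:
S(l, M) = -30 + 6*l (S(l, M) = 6*(l - 1*5) = 6*(l - 5) = 6*(-5 + l) = -30 + 6*l)
u = 43/7 (u = -(-31 + (-30 + 6*3))/7 = -(-31 + (-30 + 18))/7 = -(-31 - 12)/7 = -⅐*(-43) = 43/7 ≈ 6.1429)
H(-7)*(-55) + u = -7*(-55) + 43/7 = 385 + 43/7 = 2738/7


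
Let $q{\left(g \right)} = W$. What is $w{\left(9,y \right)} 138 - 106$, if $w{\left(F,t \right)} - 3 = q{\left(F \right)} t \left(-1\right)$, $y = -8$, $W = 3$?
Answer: $3620$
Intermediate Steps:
$q{\left(g \right)} = 3$
$w{\left(F,t \right)} = 3 - 3 t$ ($w{\left(F,t \right)} = 3 + 3 t \left(-1\right) = 3 - 3 t$)
$w{\left(9,y \right)} 138 - 106 = \left(3 - -24\right) 138 - 106 = \left(3 + 24\right) 138 - 106 = 27 \cdot 138 - 106 = 3726 - 106 = 3620$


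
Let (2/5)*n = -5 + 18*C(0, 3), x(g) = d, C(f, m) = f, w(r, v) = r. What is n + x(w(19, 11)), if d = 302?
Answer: 579/2 ≈ 289.50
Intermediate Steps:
x(g) = 302
n = -25/2 (n = 5*(-5 + 18*0)/2 = 5*(-5 + 0)/2 = (5/2)*(-5) = -25/2 ≈ -12.500)
n + x(w(19, 11)) = -25/2 + 302 = 579/2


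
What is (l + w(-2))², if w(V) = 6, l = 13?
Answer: 361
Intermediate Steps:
(l + w(-2))² = (13 + 6)² = 19² = 361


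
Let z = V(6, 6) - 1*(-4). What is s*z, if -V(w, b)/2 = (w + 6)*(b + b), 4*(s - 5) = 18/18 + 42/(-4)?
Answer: -1491/2 ≈ -745.50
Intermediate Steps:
s = 21/8 (s = 5 + (18/18 + 42/(-4))/4 = 5 + (18*(1/18) + 42*(-1/4))/4 = 5 + (1 - 21/2)/4 = 5 + (1/4)*(-19/2) = 5 - 19/8 = 21/8 ≈ 2.6250)
V(w, b) = -4*b*(6 + w) (V(w, b) = -2*(w + 6)*(b + b) = -2*(6 + w)*2*b = -4*b*(6 + w))
z = -284 (z = -4*6*(6 + 6) - 1*(-4) = -4*6*12 + 4 = -288 + 4 = -284)
s*z = (21/8)*(-284) = -1491/2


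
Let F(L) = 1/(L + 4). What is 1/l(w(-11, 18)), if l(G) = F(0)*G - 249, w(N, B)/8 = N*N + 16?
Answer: 1/25 ≈ 0.040000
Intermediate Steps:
w(N, B) = 128 + 8*N**2 (w(N, B) = 8*(N*N + 16) = 8*(N**2 + 16) = 8*(16 + N**2) = 128 + 8*N**2)
F(L) = 1/(4 + L)
l(G) = -249 + G/4 (l(G) = G/(4 + 0) - 249 = G/4 - 249 = -249 + G/4)
1/l(w(-11, 18)) = 1/(-249 + (128 + 8*(-11)**2)/4) = 1/(-249 + (128 + 8*121)/4) = 1/(-249 + (128 + 968)/4) = 1/(-249 + (1/4)*1096) = 1/(-249 + 274) = 1/25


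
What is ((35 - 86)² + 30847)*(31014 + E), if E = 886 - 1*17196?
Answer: 491819392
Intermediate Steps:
E = -16310 (E = 886 - 17196 = -16310)
((35 - 86)² + 30847)*(31014 + E) = ((35 - 86)² + 30847)*(31014 - 16310) = ((-51)² + 30847)*14704 = (2601 + 30847)*14704 = 33448*14704 = 491819392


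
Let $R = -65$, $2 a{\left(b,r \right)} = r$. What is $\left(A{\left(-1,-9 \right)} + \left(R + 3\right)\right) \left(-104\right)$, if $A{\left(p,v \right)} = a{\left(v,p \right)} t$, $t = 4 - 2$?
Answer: $6552$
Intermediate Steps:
$a{\left(b,r \right)} = \frac{r}{2}$
$t = 2$
$A{\left(p,v \right)} = p$ ($A{\left(p,v \right)} = \frac{p}{2} \cdot 2 = p$)
$\left(A{\left(-1,-9 \right)} + \left(R + 3\right)\right) \left(-104\right) = \left(-1 + \left(-65 + 3\right)\right) \left(-104\right) = \left(-1 - 62\right) \left(-104\right) = \left(-63\right) \left(-104\right) = 6552$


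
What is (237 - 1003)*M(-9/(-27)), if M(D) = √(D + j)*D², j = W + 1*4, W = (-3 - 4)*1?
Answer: -1532*I*√6/27 ≈ -138.99*I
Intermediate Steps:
W = -7 (W = -7*1 = -7)
j = -3 (j = -7 + 1*4 = -7 + 4 = -3)
M(D) = D²*√(-3 + D) (M(D) = √(D - 3)*D² = √(-3 + D)*D² = D²*√(-3 + D))
(237 - 1003)*M(-9/(-27)) = (237 - 1003)*((-9/(-27))²*√(-3 - 9/(-27))) = -766*(-9*(-1/27))²*√(-3 - 9*(-1/27)) = -766*(⅓)²*√(-3 + ⅓) = -766*√(-8/3)/9 = -766*2*I*√6/3/9 = -1532*I*√6/27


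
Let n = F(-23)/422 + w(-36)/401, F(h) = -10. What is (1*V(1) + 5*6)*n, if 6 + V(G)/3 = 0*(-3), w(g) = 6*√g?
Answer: -60/211 + 432*I/401 ≈ -0.28436 + 1.0773*I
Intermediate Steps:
V(G) = -18 (V(G) = -18 + 3*(0*(-3)) = -18 + 3*0 = -18 + 0 = -18)
n = -5/211 + 36*I/401 (n = -10/422 + (6*√(-36))/401 = -10*1/422 + (6*(6*I))*(1/401) = -5/211 + (36*I)*(1/401) = -5/211 + 36*I/401 ≈ -0.023697 + 0.089776*I)
(1*V(1) + 5*6)*n = (1*(-18) + 5*6)*(-5/211 + 36*I/401) = (-18 + 30)*(-5/211 + 36*I/401) = 12*(-5/211 + 36*I/401) = -60/211 + 432*I/401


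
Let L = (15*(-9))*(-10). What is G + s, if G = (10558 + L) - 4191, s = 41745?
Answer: 49462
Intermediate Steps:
L = 1350 (L = -135*(-10) = 1350)
G = 7717 (G = (10558 + 1350) - 4191 = 11908 - 4191 = 7717)
G + s = 7717 + 41745 = 49462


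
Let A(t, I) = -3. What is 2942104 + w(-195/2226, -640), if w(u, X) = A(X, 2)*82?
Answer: 2941858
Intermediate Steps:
w(u, X) = -246 (w(u, X) = -3*82 = -246)
2942104 + w(-195/2226, -640) = 2942104 - 246 = 2941858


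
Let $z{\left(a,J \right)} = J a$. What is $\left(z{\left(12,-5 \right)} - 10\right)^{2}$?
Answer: $4900$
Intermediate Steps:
$\left(z{\left(12,-5 \right)} - 10\right)^{2} = \left(\left(-5\right) 12 - 10\right)^{2} = \left(-60 - 10\right)^{2} = \left(-70\right)^{2} = 4900$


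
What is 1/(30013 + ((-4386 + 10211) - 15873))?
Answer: 1/19965 ≈ 5.0088e-5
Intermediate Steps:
1/(30013 + ((-4386 + 10211) - 15873)) = 1/(30013 + (5825 - 15873)) = 1/(30013 - 10048) = 1/19965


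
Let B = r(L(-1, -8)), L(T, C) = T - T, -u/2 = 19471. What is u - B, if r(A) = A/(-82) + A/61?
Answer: -38942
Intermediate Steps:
u = -38942 (u = -2*19471 = -38942)
L(T, C) = 0
r(A) = 21*A/5002 (r(A) = A*(-1/82) + A*(1/61) = -A/82 + A/61 = 21*A/5002)
B = 0 (B = (21/5002)*0 = 0)
u - B = -38942 - 1*0 = -38942 + 0 = -38942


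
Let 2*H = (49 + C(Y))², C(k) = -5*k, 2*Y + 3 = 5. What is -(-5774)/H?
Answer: 2887/484 ≈ 5.9649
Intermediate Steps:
Y = 1 (Y = -3/2 + (½)*5 = -3/2 + 5/2 = 1)
H = 968 (H = (49 - 5*1)²/2 = (49 - 5)²/2 = (½)*44² = (½)*1936 = 968)
-(-5774)/H = -(-5774)/968 = -1*(-2887/484) = 2887/484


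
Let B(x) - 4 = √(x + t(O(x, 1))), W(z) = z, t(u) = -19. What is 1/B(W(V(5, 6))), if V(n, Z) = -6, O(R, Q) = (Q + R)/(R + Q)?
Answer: 4/41 - 5*I/41 ≈ 0.097561 - 0.12195*I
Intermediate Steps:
O(R, Q) = 1 (O(R, Q) = (Q + R)/(Q + R) = 1)
B(x) = 4 + √(-19 + x) (B(x) = 4 + √(x - 19) = 4 + √(-19 + x))
1/B(W(V(5, 6))) = 1/(4 + √(-19 - 6)) = 1/(4 + √(-25)) = 1/(4 + 5*I) = (4 - 5*I)/41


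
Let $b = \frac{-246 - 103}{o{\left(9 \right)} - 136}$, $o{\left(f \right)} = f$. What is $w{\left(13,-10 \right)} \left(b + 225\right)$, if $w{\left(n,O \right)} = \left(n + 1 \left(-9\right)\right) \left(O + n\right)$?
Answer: $\frac{347088}{127} \approx 2733.0$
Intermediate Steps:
$w{\left(n,O \right)} = \left(-9 + n\right) \left(O + n\right)$ ($w{\left(n,O \right)} = \left(n - 9\right) \left(O + n\right) = \left(-9 + n\right) \left(O + n\right)$)
$b = \frac{349}{127}$ ($b = \frac{-246 - 103}{9 - 136} = - \frac{349}{-127} = \left(-349\right) \left(- \frac{1}{127}\right) = \frac{349}{127} \approx 2.748$)
$w{\left(13,-10 \right)} \left(b + 225\right) = \left(13^{2} - -90 - 117 - 130\right) \left(\frac{349}{127} + 225\right) = \left(169 + 90 - 117 - 130\right) \frac{28924}{127} = 12 \cdot \frac{28924}{127} = \frac{347088}{127}$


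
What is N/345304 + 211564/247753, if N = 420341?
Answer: 177194639229/85550101912 ≈ 2.0712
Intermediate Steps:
N/345304 + 211564/247753 = 420341/345304 + 211564/247753 = 177194639229/85550101912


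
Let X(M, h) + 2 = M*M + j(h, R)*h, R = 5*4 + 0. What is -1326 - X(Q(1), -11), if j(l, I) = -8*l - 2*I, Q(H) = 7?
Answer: -845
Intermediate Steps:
R = 20 (R = 20 + 0 = 20)
X(M, h) = -2 + M² + h*(-40 - 8*h) (X(M, h) = -2 + (M*M + (-8*h - 2*20)*h) = -2 + (M² + (-8*h - 40)*h) = -2 + (M² + (-40 - 8*h)*h) = -2 + (M² + h*(-40 - 8*h)) = -2 + M² + h*(-40 - 8*h))
-1326 - X(Q(1), -11) = -1326 - (-2 + 7² - 8*(-11)*(5 - 11)) = -1326 - (-2 + 49 - 8*(-11)*(-6)) = -1326 - (-2 + 49 - 528) = -1326 - 1*(-481) = -1326 + 481 = -845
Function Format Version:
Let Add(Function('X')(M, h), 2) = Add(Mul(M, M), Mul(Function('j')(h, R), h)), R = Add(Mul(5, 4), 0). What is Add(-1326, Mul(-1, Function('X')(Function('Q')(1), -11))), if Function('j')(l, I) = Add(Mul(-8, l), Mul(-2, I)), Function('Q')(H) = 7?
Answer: -845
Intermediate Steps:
R = 20 (R = Add(20, 0) = 20)
Function('X')(M, h) = Add(-2, Pow(M, 2), Mul(h, Add(-40, Mul(-8, h)))) (Function('X')(M, h) = Add(-2, Add(Mul(M, M), Mul(Add(Mul(-8, h), Mul(-2, 20)), h))) = Add(-2, Add(Pow(M, 2), Mul(Add(Mul(-8, h), -40), h))) = Add(-2, Add(Pow(M, 2), Mul(Add(-40, Mul(-8, h)), h))) = Add(-2, Add(Pow(M, 2), Mul(h, Add(-40, Mul(-8, h))))) = Add(-2, Pow(M, 2), Mul(h, Add(-40, Mul(-8, h)))))
Add(-1326, Mul(-1, Function('X')(Function('Q')(1), -11))) = Add(-1326, Mul(-1, Add(-2, Pow(7, 2), Mul(-8, -11, Add(5, -11))))) = Add(-1326, Mul(-1, Add(-2, 49, Mul(-8, -11, -6)))) = Add(-1326, Mul(-1, Add(-2, 49, -528))) = Add(-1326, Mul(-1, -481)) = Add(-1326, 481) = -845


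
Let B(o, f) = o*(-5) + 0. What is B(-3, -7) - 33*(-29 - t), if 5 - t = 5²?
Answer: 312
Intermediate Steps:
B(o, f) = -5*o (B(o, f) = -5*o + 0 = -5*o)
t = -20 (t = 5 - 1*5² = 5 - 1*25 = 5 - 25 = -20)
B(-3, -7) - 33*(-29 - t) = -5*(-3) - 33*(-29 - 1*(-20)) = 15 - 33*(-29 + 20) = 15 - 33*(-9) = 15 + 297 = 312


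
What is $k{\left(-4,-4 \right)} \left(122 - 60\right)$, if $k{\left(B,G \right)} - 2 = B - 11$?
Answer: $-806$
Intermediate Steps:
$k{\left(B,G \right)} = -9 + B$ ($k{\left(B,G \right)} = 2 + \left(B - 11\right) = 2 + \left(-11 + B\right) = -9 + B$)
$k{\left(-4,-4 \right)} \left(122 - 60\right) = \left(-9 - 4\right) \left(122 - 60\right) = \left(-13\right) 62 = -806$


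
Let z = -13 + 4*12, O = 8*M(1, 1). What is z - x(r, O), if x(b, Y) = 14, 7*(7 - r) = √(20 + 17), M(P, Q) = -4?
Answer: 21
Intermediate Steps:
O = -32 (O = 8*(-4) = -32)
r = 7 - √37/7 (r = 7 - √(20 + 17)/7 = 7 - √37/7 ≈ 6.1310)
z = 35 (z = -13 + 48 = 35)
z - x(r, O) = 35 - 1*14 = 35 - 14 = 21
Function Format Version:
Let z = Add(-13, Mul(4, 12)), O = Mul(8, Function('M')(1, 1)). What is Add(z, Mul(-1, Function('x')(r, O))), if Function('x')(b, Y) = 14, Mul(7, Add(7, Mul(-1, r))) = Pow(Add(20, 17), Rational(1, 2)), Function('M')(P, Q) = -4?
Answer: 21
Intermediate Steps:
O = -32 (O = Mul(8, -4) = -32)
r = Add(7, Mul(Rational(-1, 7), Pow(37, Rational(1, 2)))) (r = Add(7, Mul(Rational(-1, 7), Pow(Add(20, 17), Rational(1, 2)))) = Add(7, Mul(Rational(-1, 7), Pow(37, Rational(1, 2)))) ≈ 6.1310)
z = 35 (z = Add(-13, 48) = 35)
Add(z, Mul(-1, Function('x')(r, O))) = Add(35, Mul(-1, 14)) = Add(35, -14) = 21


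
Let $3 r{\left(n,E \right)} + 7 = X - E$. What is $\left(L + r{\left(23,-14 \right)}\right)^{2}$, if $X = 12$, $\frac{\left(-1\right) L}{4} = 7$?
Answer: $\frac{4225}{9} \approx 469.44$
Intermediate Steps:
$L = -28$ ($L = \left(-4\right) 7 = -28$)
$r{\left(n,E \right)} = \frac{5}{3} - \frac{E}{3}$ ($r{\left(n,E \right)} = - \frac{7}{3} + \frac{12 - E}{3} = - \frac{7}{3} - \left(-4 + \frac{E}{3}\right) = \frac{5}{3} - \frac{E}{3}$)
$\left(L + r{\left(23,-14 \right)}\right)^{2} = \left(-28 + \left(\frac{5}{3} - - \frac{14}{3}\right)\right)^{2} = \left(-28 + \left(\frac{5}{3} + \frac{14}{3}\right)\right)^{2} = \left(-28 + \frac{19}{3}\right)^{2} = \left(- \frac{65}{3}\right)^{2} = \frac{4225}{9}$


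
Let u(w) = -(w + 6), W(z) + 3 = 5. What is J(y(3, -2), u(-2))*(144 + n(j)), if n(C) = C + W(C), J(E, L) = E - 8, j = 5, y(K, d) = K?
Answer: -755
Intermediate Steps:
W(z) = 2 (W(z) = -3 + 5 = 2)
u(w) = -6 - w (u(w) = -(6 + w) = -6 - w)
J(E, L) = -8 + E
n(C) = 2 + C (n(C) = C + 2 = 2 + C)
J(y(3, -2), u(-2))*(144 + n(j)) = (-8 + 3)*(144 + (2 + 5)) = -5*(144 + 7) = -5*151 = -755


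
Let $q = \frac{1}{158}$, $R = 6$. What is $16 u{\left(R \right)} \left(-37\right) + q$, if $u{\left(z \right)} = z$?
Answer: $- \frac{561215}{158} \approx -3552.0$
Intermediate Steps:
$q = \frac{1}{158} \approx 0.0063291$
$16 u{\left(R \right)} \left(-37\right) + q = 16 \cdot 6 \left(-37\right) + \frac{1}{158} = 96 \left(-37\right) + \frac{1}{158} = -3552 + \frac{1}{158} = - \frac{561215}{158}$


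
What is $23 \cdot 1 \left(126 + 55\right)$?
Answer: $4163$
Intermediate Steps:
$23 \cdot 1 \left(126 + 55\right) = 23 \cdot 181 = 4163$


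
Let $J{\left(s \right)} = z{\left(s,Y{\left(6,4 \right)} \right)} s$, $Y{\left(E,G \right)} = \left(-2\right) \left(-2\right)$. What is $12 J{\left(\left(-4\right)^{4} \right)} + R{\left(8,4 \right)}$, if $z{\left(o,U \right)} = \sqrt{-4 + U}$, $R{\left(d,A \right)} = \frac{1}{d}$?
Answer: $\frac{1}{8} \approx 0.125$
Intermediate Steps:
$Y{\left(E,G \right)} = 4$
$J{\left(s \right)} = 0$ ($J{\left(s \right)} = \sqrt{-4 + 4} s = \sqrt{0} s = 0 s = 0$)
$12 J{\left(\left(-4\right)^{4} \right)} + R{\left(8,4 \right)} = 12 \cdot 0 + \frac{1}{8} = 0 + \frac{1}{8} = \frac{1}{8}$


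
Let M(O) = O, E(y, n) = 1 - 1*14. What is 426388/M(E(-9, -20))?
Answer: -426388/13 ≈ -32799.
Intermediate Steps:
E(y, n) = -13 (E(y, n) = 1 - 14 = -13)
426388/M(E(-9, -20)) = 426388/(-13) = 426388*(-1/13) = -426388/13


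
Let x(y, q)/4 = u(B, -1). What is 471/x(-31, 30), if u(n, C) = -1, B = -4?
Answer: -471/4 ≈ -117.75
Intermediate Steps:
x(y, q) = -4 (x(y, q) = 4*(-1) = -4)
471/x(-31, 30) = 471/(-4) = 471*(-1/4) = -471/4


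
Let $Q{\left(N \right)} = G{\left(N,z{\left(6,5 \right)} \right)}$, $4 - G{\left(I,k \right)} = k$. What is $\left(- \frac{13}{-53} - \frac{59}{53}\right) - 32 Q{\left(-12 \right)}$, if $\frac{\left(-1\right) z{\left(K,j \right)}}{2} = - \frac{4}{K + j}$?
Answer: $- \frac{61562}{583} \approx -105.6$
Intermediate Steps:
$z{\left(K,j \right)} = \frac{8}{K + j}$ ($z{\left(K,j \right)} = - 2 \left(- \frac{4}{K + j}\right) = \frac{8}{K + j}$)
$G{\left(I,k \right)} = 4 - k$
$Q{\left(N \right)} = \frac{36}{11}$ ($Q{\left(N \right)} = 4 - \frac{8}{6 + 5} = 4 - \frac{8}{11} = \frac{36}{11}$)
$\left(- \frac{13}{-53} - \frac{59}{53}\right) - 32 Q{\left(-12 \right)} = \left(- \frac{13}{-53} - \frac{59}{53}\right) - \frac{1152}{11} = \left(\left(-13\right) \left(- \frac{1}{53}\right) - \frac{59}{53}\right) - \frac{1152}{11} = \left(\frac{13}{53} - \frac{59}{53}\right) - \frac{1152}{11} = - \frac{46}{53} - \frac{1152}{11} = - \frac{61562}{583}$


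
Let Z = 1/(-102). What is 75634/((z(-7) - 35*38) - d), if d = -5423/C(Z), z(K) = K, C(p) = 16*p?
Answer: -605072/287269 ≈ -2.1063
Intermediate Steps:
Z = -1/102 ≈ -0.0098039
d = 276573/8 (d = -5423/(16*(-1/102)) = -5423/(-8/51) = -5423*(-51/8) = 276573/8 ≈ 34572.)
75634/((z(-7) - 35*38) - d) = 75634/((-7 - 35*38) - 1*276573/8) = 75634/((-7 - 1330) - 276573/8) = 75634/(-1337 - 276573/8) = 75634/(-287269/8) = 75634*(-8/287269) = -605072/287269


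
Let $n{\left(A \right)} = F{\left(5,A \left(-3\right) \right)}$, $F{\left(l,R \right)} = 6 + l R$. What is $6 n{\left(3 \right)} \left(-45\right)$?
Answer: $10530$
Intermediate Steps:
$F{\left(l,R \right)} = 6 + R l$
$n{\left(A \right)} = 6 - 15 A$ ($n{\left(A \right)} = 6 + A \left(-3\right) 5 = 6 + - 3 A 5 = 6 - 15 A$)
$6 n{\left(3 \right)} \left(-45\right) = 6 \left(6 - 45\right) \left(-45\right) = 6 \left(-39\right) \left(-45\right) = \left(-234\right) \left(-45\right) = 10530$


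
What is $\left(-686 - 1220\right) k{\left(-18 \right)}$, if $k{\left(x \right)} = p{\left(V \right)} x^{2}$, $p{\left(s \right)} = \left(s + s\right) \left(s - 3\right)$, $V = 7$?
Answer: $-34582464$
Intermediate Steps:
$p{\left(s \right)} = 2 s \left(-3 + s\right)$
$k{\left(x \right)} = 56 x^{2}$ ($k{\left(x \right)} = 2 \cdot 7 \left(-3 + 7\right) x^{2} = 2 \cdot 7 \cdot 4 x^{2} = 56 x^{2}$)
$\left(-686 - 1220\right) k{\left(-18 \right)} = \left(-686 - 1220\right) 56 \left(-18\right)^{2} = - 1906 \cdot 56 \cdot 324 = \left(-1906\right) 18144 = -34582464$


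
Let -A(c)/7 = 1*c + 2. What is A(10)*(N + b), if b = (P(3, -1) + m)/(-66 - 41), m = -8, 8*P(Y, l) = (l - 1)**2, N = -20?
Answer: 179130/107 ≈ 1674.1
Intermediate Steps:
A(c) = -14 - 7*c (A(c) = -7*(1*c + 2) = -7*(c + 2) = -7*(2 + c) = -14 - 7*c)
P(Y, l) = (-1 + l)**2/8 (P(Y, l) = (l - 1)**2/8 = (-1 + l)**2/8)
b = 15/214 (b = ((-1 - 1)**2/8 - 8)/(-66 - 41) = ((1/8)*(-2)**2 - 8)/(-107) = ((1/8)*4 - 8)*(-1/107) = (1/2 - 8)*(-1/107) = -15/2*(-1/107) = 15/214 ≈ 0.070093)
A(10)*(N + b) = (-14 - 7*10)*(-20 + 15/214) = (-14 - 70)*(-4265/214) = -84*(-4265/214) = 179130/107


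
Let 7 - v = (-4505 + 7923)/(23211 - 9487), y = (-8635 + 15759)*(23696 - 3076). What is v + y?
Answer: 1008006436885/6862 ≈ 1.4690e+8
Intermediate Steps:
y = 146896880 (y = 7124*20620 = 146896880)
v = 46325/6862 (v = 7 - (-4505 + 7923)/(23211 - 9487) = 7 - 3418/13724 = 7 - 1*1709/6862 = 7 - 1709/6862 = 46325/6862 ≈ 6.7509)
v + y = 46325/6862 + 146896880 = 1008006436885/6862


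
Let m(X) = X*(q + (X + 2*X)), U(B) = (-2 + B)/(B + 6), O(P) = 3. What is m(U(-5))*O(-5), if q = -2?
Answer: 483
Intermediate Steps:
U(B) = (-2 + B)/(6 + B)
m(X) = X*(-2 + 3*X) (m(X) = X*(-2 + (X + 2*X)) = X*(-2 + 3*X))
m(U(-5))*O(-5) = (((-2 - 5)/(6 - 5))*(-2 + 3*((-2 - 5)/(6 - 5))))*3 = ((-7/1)*(-2 + 3*(-7/1)))*3 = ((1*(-7))*(-2 + 3*(1*(-7))))*3 = -7*(-2 + 3*(-7))*3 = -7*(-2 - 21)*3 = -7*(-23)*3 = 161*3 = 483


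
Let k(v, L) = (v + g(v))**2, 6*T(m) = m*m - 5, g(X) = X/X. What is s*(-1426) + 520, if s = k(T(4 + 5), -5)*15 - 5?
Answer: -11962580/3 ≈ -3.9875e+6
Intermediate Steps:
g(X) = 1
T(m) = -5/6 + m**2/6 (T(m) = (m*m - 5)/6 = (m**2 - 5)/6 = (-5 + m**2)/6 = -5/6 + m**2/6)
k(v, L) = (1 + v)**2 (k(v, L) = (v + 1)**2 = (1 + v)**2)
s = 8390/3 (s = (1 + (-5/6 + (4 + 5)**2/6))**2*15 - 5 = (1 + (-5/6 + (1/6)*9**2))**2*15 - 5 = (1 + (-5/6 + (1/6)*81))**2*15 - 5 = (1 + (-5/6 + 27/2))**2*15 - 5 = (1 + 38/3)**2*15 - 5 = (41/3)**2*15 - 5 = (1681/9)*15 - 5 = 8405/3 - 5 = 8390/3 ≈ 2796.7)
s*(-1426) + 520 = (8390/3)*(-1426) + 520 = -11964140/3 + 520 = -11962580/3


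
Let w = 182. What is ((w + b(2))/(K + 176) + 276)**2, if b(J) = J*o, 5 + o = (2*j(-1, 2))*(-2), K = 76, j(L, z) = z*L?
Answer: 303979225/3969 ≈ 76588.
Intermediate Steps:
j(L, z) = L*z
o = 3 (o = -5 + (2*(-1*2))*(-2) = -5 + (2*(-2))*(-2) = -5 - 4*(-2) = -5 + 8 = 3)
b(J) = 3*J (b(J) = J*3 = 3*J)
((w + b(2))/(K + 176) + 276)**2 = ((182 + 3*2)/(76 + 176) + 276)**2 = ((182 + 6)/252 + 276)**2 = (188*(1/252) + 276)**2 = (47/63 + 276)**2 = (17435/63)**2 = 303979225/3969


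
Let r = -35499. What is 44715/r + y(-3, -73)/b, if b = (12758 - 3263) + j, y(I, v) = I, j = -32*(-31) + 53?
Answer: -157134199/124719820 ≈ -1.2599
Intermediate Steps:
j = 1045 (j = 992 + 53 = 1045)
b = 10540 (b = (12758 - 3263) + 1045 = 9495 + 1045 = 10540)
44715/r + y(-3, -73)/b = 44715/(-35499) - 3/10540 = 44715*(-1/35499) - 3*1/10540 = -14905/11833 - 3/10540 = -157134199/124719820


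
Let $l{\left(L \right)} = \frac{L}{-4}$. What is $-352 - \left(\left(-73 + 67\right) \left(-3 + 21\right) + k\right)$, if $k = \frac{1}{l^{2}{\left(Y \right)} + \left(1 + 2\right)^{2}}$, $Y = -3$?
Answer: $- \frac{37348}{153} \approx -244.1$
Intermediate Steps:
$l{\left(L \right)} = - \frac{L}{4}$ ($l{\left(L \right)} = L \left(- \frac{1}{4}\right) = - \frac{L}{4}$)
$k = \frac{16}{153}$ ($k = \frac{1}{\left(\left(- \frac{1}{4}\right) \left(-3\right)\right)^{2} + \left(1 + 2\right)^{2}} = \frac{1}{\left(\frac{3}{4}\right)^{2} + 3^{2}} = \frac{1}{\frac{9}{16} + 9} = \frac{1}{\frac{153}{16}} = \frac{16}{153} \approx 0.10458$)
$-352 - \left(\left(-73 + 67\right) \left(-3 + 21\right) + k\right) = -352 - \left(\left(-73 + 67\right) \left(-3 + 21\right) + \frac{16}{153}\right) = -352 - \left(\left(-6\right) 18 + \frac{16}{153}\right) = -352 - \left(-108 + \frac{16}{153}\right) = -352 - - \frac{16508}{153} = -352 + \frac{16508}{153} = - \frac{37348}{153}$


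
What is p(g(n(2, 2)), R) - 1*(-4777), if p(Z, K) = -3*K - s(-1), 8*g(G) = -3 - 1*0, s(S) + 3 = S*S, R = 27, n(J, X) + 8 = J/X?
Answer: 4698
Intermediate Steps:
n(J, X) = -8 + J/X
s(S) = -3 + S² (s(S) = -3 + S*S = -3 + S²)
g(G) = -3/8 (g(G) = (-3 - 1*0)/8 = (-3 + 0)/8 = (⅛)*(-3) = -3/8)
p(Z, K) = 2 - 3*K (p(Z, K) = -3*K - (-3 + (-1)²) = -3*K - (-3 + 1) = -3*K - 1*(-2) = -3*K + 2 = 2 - 3*K)
p(g(n(2, 2)), R) - 1*(-4777) = (2 - 3*27) - 1*(-4777) = (2 - 81) + 4777 = -79 + 4777 = 4698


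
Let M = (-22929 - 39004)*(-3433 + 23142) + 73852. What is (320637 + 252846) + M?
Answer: -1219990162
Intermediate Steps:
M = -1220563645 (M = -61933*19709 + 73852 = -1220637497 + 73852 = -1220563645)
(320637 + 252846) + M = (320637 + 252846) - 1220563645 = 573483 - 1220563645 = -1219990162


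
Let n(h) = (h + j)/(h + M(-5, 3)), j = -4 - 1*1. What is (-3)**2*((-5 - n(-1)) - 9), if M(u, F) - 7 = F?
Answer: -120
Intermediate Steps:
j = -5 (j = -4 - 1 = -5)
M(u, F) = 7 + F
n(h) = (-5 + h)/(10 + h) (n(h) = (h - 5)/(h + (7 + 3)) = (-5 + h)/(h + 10) = (-5 + h)/(10 + h))
(-3)**2*((-5 - n(-1)) - 9) = (-3)**2*((-5 - (-5 - 1)/(10 - 1)) - 9) = 9*((-5 - (-6)/9) - 9) = 9*((-5 - 1*(-2/3)) - 9) = 9*((-5 + 2/3) - 9) = 9*(-13/3 - 9) = 9*(-40/3) = -120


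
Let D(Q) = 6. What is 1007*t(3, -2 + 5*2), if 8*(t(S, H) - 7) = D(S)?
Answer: 31217/4 ≈ 7804.3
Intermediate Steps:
t(S, H) = 31/4 (t(S, H) = 7 + (⅛)*6 = 7 + ¾ = 31/4)
1007*t(3, -2 + 5*2) = 1007*(31/4) = 31217/4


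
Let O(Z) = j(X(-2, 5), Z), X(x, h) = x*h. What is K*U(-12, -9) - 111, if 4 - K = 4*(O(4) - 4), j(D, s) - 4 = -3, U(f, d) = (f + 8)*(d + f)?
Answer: 1233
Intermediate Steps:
X(x, h) = h*x
U(f, d) = (8 + f)*(d + f)
j(D, s) = 1 (j(D, s) = 4 - 3 = 1)
O(Z) = 1
K = 16 (K = 4 - 4*(1 - 4) = 4 - 4*(-3) = 4 - 1*(-12) = 4 + 12 = 16)
K*U(-12, -9) - 111 = 16*((-12)**2 + 8*(-9) + 8*(-12) - 9*(-12)) - 111 = 16*(144 - 72 - 96 + 108) - 111 = 16*84 - 111 = 1344 - 111 = 1233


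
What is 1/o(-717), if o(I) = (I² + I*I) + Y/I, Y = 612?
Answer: 239/245734338 ≈ 9.7260e-7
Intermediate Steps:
o(I) = 2*I² + 612/I (o(I) = (I² + I*I) + 612/I = (I² + I²) + 612/I = 2*I² + 612/I)
1/o(-717) = 1/(2*(306 + (-717)³)/(-717)) = 1/(2*(-1/717)*(306 - 368601813)) = 1/(2*(-1/717)*(-368601507)) = 1/(245734338/239) = 239/245734338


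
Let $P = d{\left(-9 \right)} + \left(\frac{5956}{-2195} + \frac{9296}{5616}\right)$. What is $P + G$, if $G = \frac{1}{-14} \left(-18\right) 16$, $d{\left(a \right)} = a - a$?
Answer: $\frac{105237253}{5393115} \approx 19.513$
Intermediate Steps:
$d{\left(a \right)} = 0$
$G = \frac{144}{7}$ ($G = \left(- \frac{1}{14}\right) \left(-18\right) 16 = \frac{9}{7} \cdot 16 = \frac{144}{7} \approx 20.571$)
$P = - \frac{815261}{770445}$ ($P = 0 + \left(\frac{5956}{-2195} + \frac{9296}{5616}\right) = 0 + \left(5956 \left(- \frac{1}{2195}\right) + 9296 \cdot \frac{1}{5616}\right) = 0 + \left(- \frac{5956}{2195} + \frac{581}{351}\right) = 0 - \frac{815261}{770445} = - \frac{815261}{770445} \approx -1.0582$)
$P + G = - \frac{815261}{770445} + \frac{144}{7} = \frac{105237253}{5393115}$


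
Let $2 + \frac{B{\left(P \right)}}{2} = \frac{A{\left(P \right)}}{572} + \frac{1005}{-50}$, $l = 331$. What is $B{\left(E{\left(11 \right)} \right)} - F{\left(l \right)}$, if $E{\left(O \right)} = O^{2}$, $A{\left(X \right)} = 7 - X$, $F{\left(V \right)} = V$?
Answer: $- \frac{268553}{715} \approx -375.6$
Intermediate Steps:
$B{\left(P \right)} = - \frac{63171}{1430} - \frac{P}{286}$ ($B{\left(P \right)} = -4 + 2 \left(\frac{7 - P}{572} + \frac{1005}{-50}\right) = -4 + 2 \left(\left(7 - P\right) \frac{1}{572} + 1005 \left(- \frac{1}{50}\right)\right) = -4 + 2 \left(\left(\frac{7}{572} - \frac{P}{572}\right) - \frac{201}{10}\right) = -4 + 2 \left(- \frac{57451}{2860} - \frac{P}{572}\right) = -4 - \left(\frac{57451}{1430} + \frac{P}{286}\right) = - \frac{63171}{1430} - \frac{P}{286}$)
$B{\left(E{\left(11 \right)} \right)} - F{\left(l \right)} = \left(- \frac{63171}{1430} - \frac{11^{2}}{286}\right) - 331 = \left(- \frac{63171}{1430} - \frac{11}{26}\right) - 331 = - \frac{31888}{715} - 331 = - \frac{268553}{715}$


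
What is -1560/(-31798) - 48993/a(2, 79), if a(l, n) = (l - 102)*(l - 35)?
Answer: -19906813/1345300 ≈ -14.797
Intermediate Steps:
a(l, n) = (-102 + l)*(-35 + l)
-1560/(-31798) - 48993/a(2, 79) = -1560/(-31798) - 48993/(3570 + 2**2 - 137*2) = -1560*(-1/31798) - 48993/(3570 + 4 - 274) = 60/1223 - 48993/3300 = 60/1223 - 48993*1/3300 = 60/1223 - 16331/1100 = -19906813/1345300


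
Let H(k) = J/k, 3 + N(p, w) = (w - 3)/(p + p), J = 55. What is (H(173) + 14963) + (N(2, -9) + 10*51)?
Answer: 2675846/173 ≈ 15467.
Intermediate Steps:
N(p, w) = -3 + (-3 + w)/(2*p) (N(p, w) = -3 + (w - 3)/(p + p) = -3 + (-3 + w)/((2*p)) = -3 + (-3 + w)*(1/(2*p)) = -3 + (-3 + w)/(2*p))
H(k) = 55/k
(H(173) + 14963) + (N(2, -9) + 10*51) = (55/173 + 14963) + ((1/2)*(-3 - 9 - 6*2)/2 + 10*51) = (55*(1/173) + 14963) + ((1/2)*(1/2)*(-3 - 9 - 12) + 510) = (55/173 + 14963) + ((1/2)*(1/2)*(-24) + 510) = 2588654/173 + (-6 + 510) = 2588654/173 + 504 = 2675846/173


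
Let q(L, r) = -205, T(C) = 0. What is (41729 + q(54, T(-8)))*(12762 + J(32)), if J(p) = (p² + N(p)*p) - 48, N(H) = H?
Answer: 612977288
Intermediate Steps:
J(p) = -48 + 2*p² (J(p) = (p² + p*p) - 48 = (p² + p²) - 48 = 2*p² - 48 = -48 + 2*p²)
(41729 + q(54, T(-8)))*(12762 + J(32)) = (41729 - 205)*(12762 + (-48 + 2*32²)) = 41524*(12762 + (-48 + 2*1024)) = 41524*(12762 + (-48 + 2048)) = 41524*(12762 + 2000) = 41524*14762 = 612977288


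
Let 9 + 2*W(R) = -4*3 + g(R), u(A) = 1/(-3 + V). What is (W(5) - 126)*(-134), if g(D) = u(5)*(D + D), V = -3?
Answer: 55208/3 ≈ 18403.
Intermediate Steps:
u(A) = -⅙ (u(A) = 1/(-3 - 3) = 1/(-6) = -⅙)
g(D) = -D/3 (g(D) = -(D + D)/6 = -D/3)
W(R) = -21/2 - R/6 (W(R) = -9/2 + (-4*3 - R/3)/2 = -9/2 + (-12 - R/3)/2 = -9/2 + (-6 - R/6) = -21/2 - R/6)
(W(5) - 126)*(-134) = ((-21/2 - ⅙*5) - 126)*(-134) = ((-21/2 - ⅚) - 126)*(-134) = (-34/3 - 126)*(-134) = -412/3*(-134) = 55208/3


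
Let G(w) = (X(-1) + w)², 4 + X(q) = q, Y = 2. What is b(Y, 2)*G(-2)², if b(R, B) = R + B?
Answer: 9604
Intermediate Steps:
X(q) = -4 + q
b(R, B) = B + R
G(w) = (-5 + w)² (G(w) = ((-4 - 1) + w)² = (-5 + w)²)
b(Y, 2)*G(-2)² = (2 + 2)*((-5 - 2)²)² = 4*((-7)²)² = 4*49² = 4*2401 = 9604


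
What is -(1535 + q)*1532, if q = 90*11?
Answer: -3868300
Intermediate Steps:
q = 990
-(1535 + q)*1532 = -(1535 + 990)*1532 = -2525*1532 = -1*3868300 = -3868300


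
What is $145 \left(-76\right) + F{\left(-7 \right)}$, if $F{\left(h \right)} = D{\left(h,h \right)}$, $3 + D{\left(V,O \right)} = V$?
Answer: $-11030$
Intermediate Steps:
$D{\left(V,O \right)} = -3 + V$
$F{\left(h \right)} = -3 + h$
$145 \left(-76\right) + F{\left(-7 \right)} = 145 \left(-76\right) - 10 = -11020 - 10 = -11030$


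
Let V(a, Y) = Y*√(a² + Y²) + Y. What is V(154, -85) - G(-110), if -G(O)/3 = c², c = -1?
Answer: -82 - 85*√30941 ≈ -15034.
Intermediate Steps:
V(a, Y) = Y + Y*√(Y² + a²) (V(a, Y) = Y*√(Y² + a²) + Y = Y + Y*√(Y² + a²))
G(O) = -3 (G(O) = -3*(-1)² = -3*1 = -3)
V(154, -85) - G(-110) = -85*(1 + √((-85)² + 154²)) - 1*(-3) = -85*(1 + √(7225 + 23716)) + 3 = -85*(1 + √30941) + 3 = (-85 - 85*√30941) + 3 = -82 - 85*√30941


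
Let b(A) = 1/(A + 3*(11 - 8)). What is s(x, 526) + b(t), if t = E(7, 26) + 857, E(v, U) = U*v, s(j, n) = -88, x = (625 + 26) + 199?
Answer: -92223/1048 ≈ -87.999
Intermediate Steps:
x = 850 (x = 651 + 199 = 850)
t = 1039 (t = 26*7 + 857 = 182 + 857 = 1039)
b(A) = 1/(9 + A) (b(A) = 1/(A + 3*3) = 1/(A + 9) = 1/(9 + A))
s(x, 526) + b(t) = -88 + 1/(9 + 1039) = -88 + 1/1048 = -92223/1048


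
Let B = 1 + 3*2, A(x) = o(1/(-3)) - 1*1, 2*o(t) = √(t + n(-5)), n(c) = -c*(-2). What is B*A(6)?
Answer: -7 + 7*I*√93/6 ≈ -7.0 + 11.251*I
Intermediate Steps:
n(c) = 2*c
o(t) = √(-10 + t)/2 (o(t) = √(t + 2*(-5))/2 = √(t - 10)/2 = √(-10 + t)/2)
A(x) = -1 + I*√93/6 (A(x) = √(-10 + 1/(-3))/2 - 1*1 = √(-10 - ⅓)/2 - 1 = √(-31/3)/2 - 1 = (I*√93/3)/2 - 1 = I*√93/6 - 1 = -1 + I*√93/6)
B = 7 (B = 1 + 6 = 7)
B*A(6) = 7*(-1 + I*√93/6) = -7 + 7*I*√93/6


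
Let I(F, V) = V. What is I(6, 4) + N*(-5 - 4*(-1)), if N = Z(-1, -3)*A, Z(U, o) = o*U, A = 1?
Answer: 1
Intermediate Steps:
Z(U, o) = U*o
N = 3 (N = -1*(-3)*1 = 3*1 = 3)
I(6, 4) + N*(-5 - 4*(-1)) = 4 + 3*(-5 - 4*(-1)) = 4 + 3*(-5 + 4) = 4 + 3*(-1) = 4 - 3 = 1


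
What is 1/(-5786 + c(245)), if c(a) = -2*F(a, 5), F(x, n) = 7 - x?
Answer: -1/5310 ≈ -0.00018832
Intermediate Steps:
c(a) = -14 + 2*a (c(a) = -2*(7 - a) = -14 + 2*a)
1/(-5786 + c(245)) = 1/(-5786 + (-14 + 2*245)) = 1/(-5786 + (-14 + 490)) = 1/(-5786 + 476) = 1/(-5310) = -1/5310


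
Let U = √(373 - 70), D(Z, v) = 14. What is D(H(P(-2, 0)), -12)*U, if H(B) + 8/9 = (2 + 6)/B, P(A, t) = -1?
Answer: 14*√303 ≈ 243.70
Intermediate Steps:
H(B) = -8/9 + 8/B (H(B) = -8/9 + (2 + 6)/B = -8/9 + 8/B)
U = √303 ≈ 17.407
D(H(P(-2, 0)), -12)*U = 14*√303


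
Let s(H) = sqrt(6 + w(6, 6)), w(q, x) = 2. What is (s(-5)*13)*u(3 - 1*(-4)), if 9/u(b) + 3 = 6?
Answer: 78*sqrt(2) ≈ 110.31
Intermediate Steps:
u(b) = 3 (u(b) = 9/(-3 + 6) = 9/3 = 9*(1/3) = 3)
s(H) = 2*sqrt(2) (s(H) = sqrt(6 + 2) = sqrt(8) = 2*sqrt(2))
(s(-5)*13)*u(3 - 1*(-4)) = ((2*sqrt(2))*13)*3 = (26*sqrt(2))*3 = 78*sqrt(2)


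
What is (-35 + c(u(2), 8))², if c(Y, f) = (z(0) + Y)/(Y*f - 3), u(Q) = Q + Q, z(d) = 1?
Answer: 1020100/841 ≈ 1213.0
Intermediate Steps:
u(Q) = 2*Q
c(Y, f) = (1 + Y)/(-3 + Y*f) (c(Y, f) = (1 + Y)/(Y*f - 3) = (1 + Y)/(-3 + Y*f))
(-35 + c(u(2), 8))² = (-35 + (1 + 2*2)/(-3 + (2*2)*8))² = (-35 + (1 + 4)/(-3 + 4*8))² = (-35 + 5/(-3 + 32))² = (-35 + 5/29)² = (-1010/29)² = 1020100/841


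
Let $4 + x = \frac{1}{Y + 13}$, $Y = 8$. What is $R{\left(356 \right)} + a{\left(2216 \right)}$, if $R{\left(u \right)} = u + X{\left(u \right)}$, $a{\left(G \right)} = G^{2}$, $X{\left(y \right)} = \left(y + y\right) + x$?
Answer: $\frac{103146121}{21} \approx 4.9117 \cdot 10^{6}$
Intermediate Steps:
$x = - \frac{83}{21}$ ($x = -4 + \frac{1}{8 + 13} = -4 + \frac{1}{21} = - \frac{83}{21} \approx -3.9524$)
$X{\left(y \right)} = - \frac{83}{21} + 2 y$ ($X{\left(y \right)} = \left(y + y\right) - \frac{83}{21} = 2 y - \frac{83}{21} = - \frac{83}{21} + 2 y$)
$R{\left(u \right)} = - \frac{83}{21} + 3 u$ ($R{\left(u \right)} = u + \left(- \frac{83}{21} + 2 u\right) = - \frac{83}{21} + 3 u$)
$R{\left(356 \right)} + a{\left(2216 \right)} = \left(- \frac{83}{21} + 3 \cdot 356\right) + 2216^{2} = \left(- \frac{83}{21} + 1068\right) + 4910656 = \frac{22345}{21} + 4910656 = \frac{103146121}{21}$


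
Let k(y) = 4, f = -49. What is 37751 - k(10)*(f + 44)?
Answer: 37771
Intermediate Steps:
37751 - k(10)*(f + 44) = 37751 - 4*(-49 + 44) = 37751 - 4*(-5) = 37751 - 1*(-20) = 37751 + 20 = 37771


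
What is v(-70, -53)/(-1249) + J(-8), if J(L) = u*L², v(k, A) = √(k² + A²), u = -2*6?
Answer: -768 - √7709/1249 ≈ -768.07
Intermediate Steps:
u = -12
v(k, A) = √(A² + k²)
J(L) = -12*L²
v(-70, -53)/(-1249) + J(-8) = √((-53)² + (-70)²)/(-1249) - 12*(-8)² = √(2809 + 4900)*(-1/1249) - 12*64 = √7709*(-1/1249) - 768 = -√7709/1249 - 768 = -768 - √7709/1249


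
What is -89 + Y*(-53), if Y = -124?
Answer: 6483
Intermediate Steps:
-89 + Y*(-53) = -89 - 124*(-53) = -89 + 6572 = 6483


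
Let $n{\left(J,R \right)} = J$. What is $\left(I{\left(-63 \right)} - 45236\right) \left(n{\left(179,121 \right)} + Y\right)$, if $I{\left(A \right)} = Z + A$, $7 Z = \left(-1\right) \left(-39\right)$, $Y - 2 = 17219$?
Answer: $- \frac{5516739600}{7} \approx -7.8811 \cdot 10^{8}$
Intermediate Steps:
$Y = 17221$ ($Y = 2 + 17219 = 17221$)
$Z = \frac{39}{7}$ ($Z = \frac{\left(-1\right) \left(-39\right)}{7} = \frac{1}{7} \cdot 39 = \frac{39}{7} \approx 5.5714$)
$I{\left(A \right)} = \frac{39}{7} + A$
$\left(I{\left(-63 \right)} - 45236\right) \left(n{\left(179,121 \right)} + Y\right) = \left(\left(\frac{39}{7} - 63\right) - 45236\right) \left(179 + 17221\right) = \left(- \frac{402}{7} - 45236\right) 17400 = \left(- \frac{317054}{7}\right) 17400 = - \frac{5516739600}{7}$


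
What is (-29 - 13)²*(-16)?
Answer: -28224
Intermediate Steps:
(-29 - 13)²*(-16) = (-42)²*(-16) = 1764*(-16) = -28224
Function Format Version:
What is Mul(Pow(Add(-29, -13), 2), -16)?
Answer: -28224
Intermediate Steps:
Mul(Pow(Add(-29, -13), 2), -16) = Mul(Pow(-42, 2), -16) = Mul(1764, -16) = -28224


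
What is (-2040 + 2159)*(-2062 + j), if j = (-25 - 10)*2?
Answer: -253708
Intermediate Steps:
j = -70 (j = -35*2 = -70)
(-2040 + 2159)*(-2062 + j) = (-2040 + 2159)*(-2062 - 70) = 119*(-2132) = -253708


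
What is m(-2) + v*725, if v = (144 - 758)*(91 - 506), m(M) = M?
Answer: 184737248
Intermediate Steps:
v = 254810 (v = -614*(-415) = 254810)
m(-2) + v*725 = -2 + 254810*725 = -2 + 184737250 = 184737248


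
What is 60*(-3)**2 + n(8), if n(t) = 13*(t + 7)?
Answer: 735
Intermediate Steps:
n(t) = 91 + 13*t (n(t) = 13*(7 + t) = 91 + 13*t)
60*(-3)**2 + n(8) = 60*(-3)**2 + (91 + 13*8) = 60*9 + (91 + 104) = 540 + 195 = 735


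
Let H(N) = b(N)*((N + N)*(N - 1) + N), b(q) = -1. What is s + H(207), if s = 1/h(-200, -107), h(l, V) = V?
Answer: -9147538/107 ≈ -85491.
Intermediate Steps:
H(N) = -N - 2*N*(-1 + N) (H(N) = -((N + N)*(N - 1) + N) = -((2*N)*(-1 + N) + N) = -(2*N*(-1 + N) + N) = -(N + 2*N*(-1 + N)) = -N - 2*N*(-1 + N))
s = -1/107 (s = 1/(-107) = -1/107 ≈ -0.0093458)
s + H(207) = -1/107 + 207*(1 - 2*207) = -1/107 + 207*(1 - 414) = -1/107 + 207*(-413) = -1/107 - 85491 = -9147538/107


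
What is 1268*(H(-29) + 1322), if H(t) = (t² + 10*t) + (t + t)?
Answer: 2301420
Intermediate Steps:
H(t) = t² + 12*t (H(t) = (t² + 10*t) + 2*t = t² + 12*t)
1268*(H(-29) + 1322) = 1268*(-29*(12 - 29) + 1322) = 1268*(-29*(-17) + 1322) = 1268*(493 + 1322) = 1268*1815 = 2301420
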